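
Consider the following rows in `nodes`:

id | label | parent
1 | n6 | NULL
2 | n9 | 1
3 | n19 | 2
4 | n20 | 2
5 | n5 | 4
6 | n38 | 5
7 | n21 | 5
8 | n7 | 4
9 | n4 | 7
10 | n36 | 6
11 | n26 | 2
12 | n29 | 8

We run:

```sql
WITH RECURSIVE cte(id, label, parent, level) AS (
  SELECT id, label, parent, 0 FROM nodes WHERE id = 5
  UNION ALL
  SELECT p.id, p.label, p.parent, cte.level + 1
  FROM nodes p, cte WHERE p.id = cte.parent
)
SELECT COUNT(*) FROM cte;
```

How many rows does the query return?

4

Base: id=5 (n5), parent=4, level 0.
Iteration 1: join on id=4 -> n20 (id 4, parent=2, level 1).
Iteration 2: join on id=2 -> n9 (id 2, parent=1, level 2).
Iteration 3: join on id=1 -> n6 (id 1, parent=NULL, level 3).
Iteration 4: parent is NULL; no match; recursion stops.
Total rows emitted: 4.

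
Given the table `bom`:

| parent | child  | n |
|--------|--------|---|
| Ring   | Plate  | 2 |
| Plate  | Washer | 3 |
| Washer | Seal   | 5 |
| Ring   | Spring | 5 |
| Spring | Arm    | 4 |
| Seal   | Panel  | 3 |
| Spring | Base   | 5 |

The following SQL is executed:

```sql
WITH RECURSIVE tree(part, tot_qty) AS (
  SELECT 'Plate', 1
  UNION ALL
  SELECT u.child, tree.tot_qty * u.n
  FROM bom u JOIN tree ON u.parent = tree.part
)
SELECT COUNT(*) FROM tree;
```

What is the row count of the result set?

Base: (Plate, tot_qty=1).
Iteration 1: components of {Plate} -> Washer = 1*3 = 3.
Iteration 2: components of {Washer} -> Seal = 3*5 = 15.
Iteration 3: components of {Seal} -> Panel = 15*3 = 45.
Iteration 4: no further components; recursion stops.
Total rows emitted: 4.

4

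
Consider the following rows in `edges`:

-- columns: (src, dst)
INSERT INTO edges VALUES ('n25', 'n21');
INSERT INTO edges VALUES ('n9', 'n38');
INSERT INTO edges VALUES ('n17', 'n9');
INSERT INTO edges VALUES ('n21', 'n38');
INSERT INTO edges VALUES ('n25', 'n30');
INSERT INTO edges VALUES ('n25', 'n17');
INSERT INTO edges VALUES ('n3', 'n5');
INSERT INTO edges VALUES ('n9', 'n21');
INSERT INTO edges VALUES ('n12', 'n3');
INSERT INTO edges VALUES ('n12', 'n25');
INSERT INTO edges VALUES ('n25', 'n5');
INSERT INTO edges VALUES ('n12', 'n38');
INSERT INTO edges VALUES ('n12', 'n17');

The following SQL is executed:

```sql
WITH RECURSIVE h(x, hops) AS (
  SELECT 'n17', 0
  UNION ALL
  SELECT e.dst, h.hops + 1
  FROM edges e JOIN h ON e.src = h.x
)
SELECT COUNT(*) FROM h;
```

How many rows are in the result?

5

Base: (n17, hops=0).
Iteration 1: edges from {n17} -> (n9, hops=1).
Iteration 2: edges from {n9} -> (n21, hops=2), (n38, hops=2).
Iteration 3: edges from {n21,n38} -> (n38, hops=3).
Iteration 4: no outgoing edges from {n38}; recursion stops.
Total rows emitted: 5.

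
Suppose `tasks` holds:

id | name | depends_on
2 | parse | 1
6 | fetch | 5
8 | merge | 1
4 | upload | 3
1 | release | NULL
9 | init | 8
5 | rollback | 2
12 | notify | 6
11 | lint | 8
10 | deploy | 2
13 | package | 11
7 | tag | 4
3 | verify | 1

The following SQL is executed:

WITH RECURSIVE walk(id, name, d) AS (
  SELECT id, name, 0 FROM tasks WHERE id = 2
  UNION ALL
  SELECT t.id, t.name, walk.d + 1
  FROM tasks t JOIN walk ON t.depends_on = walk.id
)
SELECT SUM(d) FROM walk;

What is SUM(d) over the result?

Base: id=2 (parse) at d 0.
Iteration 1: rows with depends_on in {2} -> rollback (id 5, d 1), deploy (id 10, d 1).
Iteration 2: rows with depends_on in {5,10} -> fetch (id 6, d 2).
Iteration 3: rows with depends_on in {6} -> notify (id 12, d 3).
Iteration 4: no rows with depends_on in {12}; recursion stops.
SUM(d) = 0 + 1 + 1 + 2 + 3 = 7.

7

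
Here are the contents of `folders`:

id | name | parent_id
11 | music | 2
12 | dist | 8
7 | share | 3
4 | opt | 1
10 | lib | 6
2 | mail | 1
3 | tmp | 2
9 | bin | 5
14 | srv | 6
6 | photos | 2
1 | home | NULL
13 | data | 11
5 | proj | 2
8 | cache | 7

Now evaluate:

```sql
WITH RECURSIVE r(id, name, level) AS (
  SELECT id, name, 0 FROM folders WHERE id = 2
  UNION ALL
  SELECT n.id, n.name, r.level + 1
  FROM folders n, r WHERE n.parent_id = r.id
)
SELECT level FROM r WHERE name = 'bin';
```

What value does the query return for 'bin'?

2

Base: id=2 (mail) at level 0.
Iteration 1: rows with parent_id in {2} -> tmp (id 3, level 1), proj (id 5, level 1), photos (id 6, level 1), music (id 11, level 1).
Iteration 2: rows with parent_id in {3,5,6,11} -> share (id 7, level 2), bin (id 9, level 2), lib (id 10, level 2), data (id 13, level 2), srv (id 14, level 2).
Iteration 3: rows with parent_id in {7,9,10,13,14} -> cache (id 8, level 3).
Iteration 4: rows with parent_id in {8} -> dist (id 12, level 4).
Iteration 5: no rows with parent_id in {12}; recursion stops.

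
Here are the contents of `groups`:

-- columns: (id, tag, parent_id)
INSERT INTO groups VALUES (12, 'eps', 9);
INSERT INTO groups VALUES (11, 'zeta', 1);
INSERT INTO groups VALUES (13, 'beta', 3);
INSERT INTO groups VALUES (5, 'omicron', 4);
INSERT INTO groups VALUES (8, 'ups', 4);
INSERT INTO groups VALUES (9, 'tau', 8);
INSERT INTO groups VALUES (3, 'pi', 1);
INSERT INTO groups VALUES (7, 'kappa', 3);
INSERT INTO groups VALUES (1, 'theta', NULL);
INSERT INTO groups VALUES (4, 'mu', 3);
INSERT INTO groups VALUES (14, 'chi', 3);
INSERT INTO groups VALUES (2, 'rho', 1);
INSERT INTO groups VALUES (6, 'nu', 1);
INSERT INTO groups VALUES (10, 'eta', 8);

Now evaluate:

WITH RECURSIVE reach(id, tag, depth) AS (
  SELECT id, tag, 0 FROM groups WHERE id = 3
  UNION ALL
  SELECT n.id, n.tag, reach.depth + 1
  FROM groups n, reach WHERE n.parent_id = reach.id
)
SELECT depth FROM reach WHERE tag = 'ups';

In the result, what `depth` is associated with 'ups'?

Base: id=3 (pi) at depth 0.
Iteration 1: rows with parent_id in {3} -> mu (id 4, depth 1), kappa (id 7, depth 1), beta (id 13, depth 1), chi (id 14, depth 1).
Iteration 2: rows with parent_id in {4,7,13,14} -> omicron (id 5, depth 2), ups (id 8, depth 2).
Iteration 3: rows with parent_id in {5,8} -> tau (id 9, depth 3), eta (id 10, depth 3).
Iteration 4: rows with parent_id in {9,10} -> eps (id 12, depth 4).
Iteration 5: no rows with parent_id in {12}; recursion stops.

2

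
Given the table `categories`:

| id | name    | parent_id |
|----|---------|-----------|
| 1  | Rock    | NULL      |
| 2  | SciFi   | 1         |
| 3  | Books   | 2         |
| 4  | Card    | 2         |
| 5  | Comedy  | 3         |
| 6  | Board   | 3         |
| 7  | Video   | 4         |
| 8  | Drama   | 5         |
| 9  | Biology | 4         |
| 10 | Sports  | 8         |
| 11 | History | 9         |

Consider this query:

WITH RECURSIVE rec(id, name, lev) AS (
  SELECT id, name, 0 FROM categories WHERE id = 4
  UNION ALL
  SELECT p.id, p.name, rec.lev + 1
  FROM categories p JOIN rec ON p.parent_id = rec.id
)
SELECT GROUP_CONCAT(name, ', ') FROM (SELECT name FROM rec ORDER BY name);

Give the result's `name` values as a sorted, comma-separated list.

Biology, Card, History, Video

Base: id=4 (Card) at lev 0.
Iteration 1: rows with parent_id in {4} -> Video (id 7, lev 1), Biology (id 9, lev 1).
Iteration 2: rows with parent_id in {7,9} -> History (id 11, lev 2).
Iteration 3: no rows with parent_id in {11}; recursion stops.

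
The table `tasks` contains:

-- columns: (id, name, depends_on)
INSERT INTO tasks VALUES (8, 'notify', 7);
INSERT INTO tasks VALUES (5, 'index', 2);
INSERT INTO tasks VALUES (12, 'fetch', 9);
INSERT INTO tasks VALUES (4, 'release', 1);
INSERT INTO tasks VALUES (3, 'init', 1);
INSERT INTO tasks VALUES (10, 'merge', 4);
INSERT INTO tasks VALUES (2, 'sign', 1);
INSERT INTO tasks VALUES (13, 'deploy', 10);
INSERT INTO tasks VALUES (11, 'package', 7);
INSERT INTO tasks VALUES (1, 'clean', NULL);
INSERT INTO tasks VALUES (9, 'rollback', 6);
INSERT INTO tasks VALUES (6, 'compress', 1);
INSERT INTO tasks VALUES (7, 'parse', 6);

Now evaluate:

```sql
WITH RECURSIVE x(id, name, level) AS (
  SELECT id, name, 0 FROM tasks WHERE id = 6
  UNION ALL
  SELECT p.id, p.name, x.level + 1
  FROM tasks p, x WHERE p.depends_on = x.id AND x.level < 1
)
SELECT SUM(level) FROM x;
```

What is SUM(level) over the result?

2

Base: id=6 (compress) at level 0.
Iteration 1: rows with depends_on in {6} -> parse (id 7, level 1), rollback (id 9, level 1).
Iteration 2: level < 1 fails for all current rows; recursion stops.
SUM(level) = 0 + 1 + 1 = 2.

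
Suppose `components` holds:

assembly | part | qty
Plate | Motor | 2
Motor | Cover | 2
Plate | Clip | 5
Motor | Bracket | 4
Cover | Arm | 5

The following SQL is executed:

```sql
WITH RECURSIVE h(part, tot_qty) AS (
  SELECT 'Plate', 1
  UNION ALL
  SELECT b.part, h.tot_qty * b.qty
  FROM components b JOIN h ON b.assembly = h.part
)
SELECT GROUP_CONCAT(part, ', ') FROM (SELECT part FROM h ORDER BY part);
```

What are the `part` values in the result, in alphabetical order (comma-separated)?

Base: (Plate, tot_qty=1).
Iteration 1: components of {Plate} -> Clip = 1*5 = 5, Motor = 1*2 = 2.
Iteration 2: components of {Clip,Motor} -> Bracket = 2*4 = 8, Cover = 2*2 = 4.
Iteration 3: components of {Bracket,Cover} -> Arm = 4*5 = 20.
Iteration 4: no further components; recursion stops.

Arm, Bracket, Clip, Cover, Motor, Plate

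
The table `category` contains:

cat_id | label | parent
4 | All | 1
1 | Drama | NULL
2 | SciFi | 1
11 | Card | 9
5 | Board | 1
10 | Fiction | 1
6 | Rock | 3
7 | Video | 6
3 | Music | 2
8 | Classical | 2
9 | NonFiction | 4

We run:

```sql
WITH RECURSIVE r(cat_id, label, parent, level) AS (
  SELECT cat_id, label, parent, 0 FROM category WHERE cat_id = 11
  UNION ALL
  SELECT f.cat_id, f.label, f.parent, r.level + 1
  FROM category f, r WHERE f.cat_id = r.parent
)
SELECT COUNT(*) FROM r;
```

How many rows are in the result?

Base: cat_id=11 (Card), parent=9, level 0.
Iteration 1: join on cat_id=9 -> NonFiction (id 9, parent=4, level 1).
Iteration 2: join on cat_id=4 -> All (id 4, parent=1, level 2).
Iteration 3: join on cat_id=1 -> Drama (id 1, parent=NULL, level 3).
Iteration 4: parent is NULL; no match; recursion stops.
Total rows emitted: 4.

4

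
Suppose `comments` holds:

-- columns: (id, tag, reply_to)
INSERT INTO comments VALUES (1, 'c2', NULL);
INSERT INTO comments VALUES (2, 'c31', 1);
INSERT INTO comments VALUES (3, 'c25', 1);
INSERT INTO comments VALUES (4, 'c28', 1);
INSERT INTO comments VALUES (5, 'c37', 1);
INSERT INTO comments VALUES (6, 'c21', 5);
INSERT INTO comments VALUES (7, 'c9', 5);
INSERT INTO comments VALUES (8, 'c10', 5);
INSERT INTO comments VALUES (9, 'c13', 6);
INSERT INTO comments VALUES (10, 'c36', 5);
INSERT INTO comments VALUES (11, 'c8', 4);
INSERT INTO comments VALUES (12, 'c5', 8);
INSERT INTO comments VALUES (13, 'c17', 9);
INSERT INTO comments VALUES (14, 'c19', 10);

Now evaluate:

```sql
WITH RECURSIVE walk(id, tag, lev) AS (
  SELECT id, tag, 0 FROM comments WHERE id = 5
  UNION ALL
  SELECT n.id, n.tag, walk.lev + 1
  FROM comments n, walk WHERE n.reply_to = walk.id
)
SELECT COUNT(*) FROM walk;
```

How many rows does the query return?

Base: id=5 (c37) at lev 0.
Iteration 1: rows with reply_to in {5} -> c21 (id 6, lev 1), c9 (id 7, lev 1), c10 (id 8, lev 1), c36 (id 10, lev 1).
Iteration 2: rows with reply_to in {6,7,8,10} -> c13 (id 9, lev 2), c5 (id 12, lev 2), c19 (id 14, lev 2).
Iteration 3: rows with reply_to in {9,12,14} -> c17 (id 13, lev 3).
Iteration 4: no rows with reply_to in {13}; recursion stops.
Total rows emitted: 9.

9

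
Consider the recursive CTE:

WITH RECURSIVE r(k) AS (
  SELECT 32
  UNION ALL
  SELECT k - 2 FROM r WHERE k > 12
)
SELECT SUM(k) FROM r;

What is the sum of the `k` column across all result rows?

Base: k=32.
Iteration 1: 32 > 12 holds -> k = 32 - 2 = 30.
Iteration 2: 30 > 12 holds -> k = 30 - 2 = 28.
Iteration 3: 28 > 12 holds -> k = 28 - 2 = 26.
Iteration 4: 26 > 12 holds -> k = 26 - 2 = 24.
Iteration 5: 24 > 12 holds -> k = 24 - 2 = 22.
Iteration 6: 22 > 12 holds -> k = 22 - 2 = 20.
Iteration 7: 20 > 12 holds -> k = 20 - 2 = 18.
Iteration 8: 18 > 12 holds -> k = 18 - 2 = 16.
Iteration 9: 16 > 12 holds -> k = 16 - 2 = 14.
Iteration 10: 14 > 12 holds -> k = 14 - 2 = 12.
Iteration 11: 12 > 12 fails; recursion stops.
SUM(k) = 32 + 30 + 28 + 26 + 24 + 22 + 20 + 18 + 16 + 14 + 12 = 242.

242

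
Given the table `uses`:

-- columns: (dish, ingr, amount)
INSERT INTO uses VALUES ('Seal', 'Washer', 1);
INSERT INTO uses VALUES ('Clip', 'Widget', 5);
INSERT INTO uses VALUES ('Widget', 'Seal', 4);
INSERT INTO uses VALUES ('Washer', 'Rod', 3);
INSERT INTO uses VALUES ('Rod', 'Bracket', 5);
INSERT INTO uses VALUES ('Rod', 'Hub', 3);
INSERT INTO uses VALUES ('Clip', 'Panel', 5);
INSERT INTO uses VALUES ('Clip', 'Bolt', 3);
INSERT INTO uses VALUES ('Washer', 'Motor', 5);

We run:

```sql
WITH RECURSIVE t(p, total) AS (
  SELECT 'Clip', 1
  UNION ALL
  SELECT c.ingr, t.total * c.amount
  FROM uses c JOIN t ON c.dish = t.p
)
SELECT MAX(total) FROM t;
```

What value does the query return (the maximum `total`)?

300

Base: (Clip, total=1).
Iteration 1: components of {Clip} -> Bolt = 1*3 = 3, Panel = 1*5 = 5, Widget = 1*5 = 5.
Iteration 2: components of {Bolt,Panel,Widget} -> Seal = 5*4 = 20.
Iteration 3: components of {Seal} -> Washer = 20*1 = 20.
Iteration 4: components of {Washer} -> Motor = 20*5 = 100, Rod = 20*3 = 60.
Iteration 5: components of {Motor,Rod} -> Bracket = 60*5 = 300, Hub = 60*3 = 180.
Iteration 6: no further components; recursion stops.
total values: 1, 5, 3, 5, 20, 20, 100, 60, 300, 180; the maximum is 300.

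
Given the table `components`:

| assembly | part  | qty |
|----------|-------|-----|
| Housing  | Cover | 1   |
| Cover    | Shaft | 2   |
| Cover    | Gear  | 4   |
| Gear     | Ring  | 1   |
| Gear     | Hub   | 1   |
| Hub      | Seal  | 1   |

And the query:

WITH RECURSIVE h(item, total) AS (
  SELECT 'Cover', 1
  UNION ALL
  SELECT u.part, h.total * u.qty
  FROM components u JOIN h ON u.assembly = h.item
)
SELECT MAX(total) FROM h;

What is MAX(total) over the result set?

Base: (Cover, total=1).
Iteration 1: components of {Cover} -> Gear = 1*4 = 4, Shaft = 1*2 = 2.
Iteration 2: components of {Gear,Shaft} -> Hub = 4*1 = 4, Ring = 4*1 = 4.
Iteration 3: components of {Hub,Ring} -> Seal = 4*1 = 4.
Iteration 4: no further components; recursion stops.
total values: 1, 2, 4, 4, 4, 4; the maximum is 4.

4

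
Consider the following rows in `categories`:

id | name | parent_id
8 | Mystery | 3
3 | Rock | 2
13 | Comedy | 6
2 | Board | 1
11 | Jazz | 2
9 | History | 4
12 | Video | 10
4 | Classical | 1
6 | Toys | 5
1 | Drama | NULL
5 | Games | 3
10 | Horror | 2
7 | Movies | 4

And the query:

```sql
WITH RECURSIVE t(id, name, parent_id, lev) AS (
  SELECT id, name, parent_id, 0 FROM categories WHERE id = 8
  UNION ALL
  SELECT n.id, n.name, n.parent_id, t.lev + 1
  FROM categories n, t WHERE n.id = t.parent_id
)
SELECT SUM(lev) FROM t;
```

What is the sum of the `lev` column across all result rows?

Base: id=8 (Mystery), parent_id=3, lev 0.
Iteration 1: join on id=3 -> Rock (id 3, parent_id=2, lev 1).
Iteration 2: join on id=2 -> Board (id 2, parent_id=1, lev 2).
Iteration 3: join on id=1 -> Drama (id 1, parent_id=NULL, lev 3).
Iteration 4: parent_id is NULL; no match; recursion stops.
SUM(lev) = 0 + 1 + 2 + 3 = 6.

6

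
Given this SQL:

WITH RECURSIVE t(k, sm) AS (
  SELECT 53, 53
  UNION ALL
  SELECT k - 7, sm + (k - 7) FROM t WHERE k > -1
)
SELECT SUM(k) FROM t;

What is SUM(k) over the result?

225

Base: k=53, sm=53.
Iteration 1: 53 > -1 holds -> k = 53 - 7 = 46, sm = 53 + 46 = 99.
Iteration 2: 46 > -1 holds -> k = 46 - 7 = 39, sm = 99 + 39 = 138.
Iteration 3: 39 > -1 holds -> k = 39 - 7 = 32, sm = 138 + 32 = 170.
Iteration 4: 32 > -1 holds -> k = 32 - 7 = 25, sm = 170 + 25 = 195.
Iteration 5: 25 > -1 holds -> k = 25 - 7 = 18, sm = 195 + 18 = 213.
Iteration 6: 18 > -1 holds -> k = 18 - 7 = 11, sm = 213 + 11 = 224.
Iteration 7: 11 > -1 holds -> k = 11 - 7 = 4, sm = 224 + 4 = 228.
Iteration 8: 4 > -1 holds -> k = 4 - 7 = -3, sm = 228 + -3 = 225.
Iteration 9: -3 > -1 fails; recursion stops.
SUM(k) = 53 + 46 + 39 + 32 + 25 + 18 + 11 + 4 + -3 = 225.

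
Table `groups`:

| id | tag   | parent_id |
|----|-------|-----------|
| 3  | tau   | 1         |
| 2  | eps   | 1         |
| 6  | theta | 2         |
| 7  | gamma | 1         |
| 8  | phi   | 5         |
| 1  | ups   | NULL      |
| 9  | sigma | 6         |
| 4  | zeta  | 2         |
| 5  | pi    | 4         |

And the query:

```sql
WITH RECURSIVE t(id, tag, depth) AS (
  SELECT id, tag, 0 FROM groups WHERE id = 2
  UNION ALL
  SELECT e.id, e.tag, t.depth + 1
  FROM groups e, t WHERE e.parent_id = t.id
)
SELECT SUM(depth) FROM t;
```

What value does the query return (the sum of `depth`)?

Base: id=2 (eps) at depth 0.
Iteration 1: rows with parent_id in {2} -> zeta (id 4, depth 1), theta (id 6, depth 1).
Iteration 2: rows with parent_id in {4,6} -> pi (id 5, depth 2), sigma (id 9, depth 2).
Iteration 3: rows with parent_id in {5,9} -> phi (id 8, depth 3).
Iteration 4: no rows with parent_id in {8}; recursion stops.
SUM(depth) = 0 + 1 + 1 + 2 + 2 + 3 = 9.

9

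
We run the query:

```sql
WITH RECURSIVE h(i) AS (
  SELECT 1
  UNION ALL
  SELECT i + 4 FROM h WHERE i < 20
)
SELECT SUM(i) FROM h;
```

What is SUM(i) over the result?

66

Base: i=1.
Iteration 1: 1 < 20 holds -> i = 1 + 4 = 5.
Iteration 2: 5 < 20 holds -> i = 5 + 4 = 9.
Iteration 3: 9 < 20 holds -> i = 9 + 4 = 13.
Iteration 4: 13 < 20 holds -> i = 13 + 4 = 17.
Iteration 5: 17 < 20 holds -> i = 17 + 4 = 21.
Iteration 6: 21 < 20 fails; recursion stops.
SUM(i) = 1 + 5 + 9 + 13 + 17 + 21 = 66.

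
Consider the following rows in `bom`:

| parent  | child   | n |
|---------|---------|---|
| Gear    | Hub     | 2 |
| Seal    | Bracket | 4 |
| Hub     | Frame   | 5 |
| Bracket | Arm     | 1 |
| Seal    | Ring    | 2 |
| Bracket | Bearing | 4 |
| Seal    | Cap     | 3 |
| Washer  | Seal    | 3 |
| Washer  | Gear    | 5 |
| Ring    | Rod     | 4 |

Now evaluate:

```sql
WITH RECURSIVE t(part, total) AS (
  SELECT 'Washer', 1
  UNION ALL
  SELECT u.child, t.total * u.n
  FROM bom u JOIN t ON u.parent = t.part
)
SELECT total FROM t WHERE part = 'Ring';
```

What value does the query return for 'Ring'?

6

Base: (Washer, total=1).
Iteration 1: components of {Washer} -> Gear = 1*5 = 5, Seal = 1*3 = 3.
Iteration 2: components of {Gear,Seal} -> Bracket = 3*4 = 12, Cap = 3*3 = 9, Hub = 5*2 = 10, Ring = 3*2 = 6.
Iteration 3: components of {Bracket,Cap,Hub,Ring} -> Arm = 12*1 = 12, Bearing = 12*4 = 48, Frame = 10*5 = 50, Rod = 6*4 = 24.
Iteration 4: no further components; recursion stops.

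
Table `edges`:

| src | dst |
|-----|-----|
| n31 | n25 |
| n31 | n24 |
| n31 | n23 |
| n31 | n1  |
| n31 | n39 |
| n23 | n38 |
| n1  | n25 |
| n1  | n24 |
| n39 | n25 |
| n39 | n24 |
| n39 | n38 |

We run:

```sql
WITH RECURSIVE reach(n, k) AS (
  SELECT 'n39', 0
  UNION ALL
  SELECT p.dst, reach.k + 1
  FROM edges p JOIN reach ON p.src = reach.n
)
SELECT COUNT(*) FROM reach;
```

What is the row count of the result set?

4

Base: (n39, k=0).
Iteration 1: edges from {n39} -> (n24, k=1), (n25, k=1), (n38, k=1).
Iteration 2: no outgoing edges from {n24,n25,n38}; recursion stops.
Total rows emitted: 4.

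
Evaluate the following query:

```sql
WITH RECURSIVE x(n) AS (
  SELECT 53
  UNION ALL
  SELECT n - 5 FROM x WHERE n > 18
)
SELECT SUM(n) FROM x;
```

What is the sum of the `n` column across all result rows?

284

Base: n=53.
Iteration 1: 53 > 18 holds -> n = 53 - 5 = 48.
Iteration 2: 48 > 18 holds -> n = 48 - 5 = 43.
Iteration 3: 43 > 18 holds -> n = 43 - 5 = 38.
Iteration 4: 38 > 18 holds -> n = 38 - 5 = 33.
Iteration 5: 33 > 18 holds -> n = 33 - 5 = 28.
Iteration 6: 28 > 18 holds -> n = 28 - 5 = 23.
Iteration 7: 23 > 18 holds -> n = 23 - 5 = 18.
Iteration 8: 18 > 18 fails; recursion stops.
SUM(n) = 53 + 48 + 43 + 38 + 33 + 28 + 23 + 18 = 284.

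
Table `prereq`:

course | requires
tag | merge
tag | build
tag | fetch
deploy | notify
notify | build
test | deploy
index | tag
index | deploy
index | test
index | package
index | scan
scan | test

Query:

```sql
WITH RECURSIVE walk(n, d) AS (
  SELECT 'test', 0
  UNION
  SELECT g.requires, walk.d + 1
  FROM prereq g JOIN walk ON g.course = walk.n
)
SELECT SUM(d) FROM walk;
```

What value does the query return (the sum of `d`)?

Base: (test, d=0).
Iteration 1: edges from {test} -> (deploy, d=1).
Iteration 2: edges from {deploy} -> (notify, d=2).
Iteration 3: edges from {notify} -> (build, d=3).
Iteration 4: no outgoing edges from {build}; recursion stops.
SUM(d) = 0 + 1 + 2 + 3 = 6.

6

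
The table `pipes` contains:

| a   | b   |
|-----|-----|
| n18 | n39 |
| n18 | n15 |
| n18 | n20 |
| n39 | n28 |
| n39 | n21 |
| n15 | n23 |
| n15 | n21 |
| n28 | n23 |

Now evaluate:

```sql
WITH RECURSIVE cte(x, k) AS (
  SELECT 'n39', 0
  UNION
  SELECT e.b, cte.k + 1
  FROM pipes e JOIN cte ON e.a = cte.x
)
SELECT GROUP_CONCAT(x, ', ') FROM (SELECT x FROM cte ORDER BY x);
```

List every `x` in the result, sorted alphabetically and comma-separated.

n21, n23, n28, n39

Base: (n39, k=0).
Iteration 1: edges from {n39} -> (n21, k=1), (n28, k=1).
Iteration 2: edges from {n21,n28} -> (n23, k=2).
Iteration 3: no outgoing edges from {n23}; recursion stops.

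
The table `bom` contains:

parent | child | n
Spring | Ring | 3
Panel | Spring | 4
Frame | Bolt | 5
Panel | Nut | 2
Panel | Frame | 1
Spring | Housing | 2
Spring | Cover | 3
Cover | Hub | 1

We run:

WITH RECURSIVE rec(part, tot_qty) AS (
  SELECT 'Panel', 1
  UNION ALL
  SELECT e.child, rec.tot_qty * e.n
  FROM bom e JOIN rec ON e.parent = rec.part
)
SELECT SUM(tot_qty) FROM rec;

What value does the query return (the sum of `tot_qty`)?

Base: (Panel, tot_qty=1).
Iteration 1: components of {Panel} -> Frame = 1*1 = 1, Nut = 1*2 = 2, Spring = 1*4 = 4.
Iteration 2: components of {Frame,Nut,Spring} -> Bolt = 1*5 = 5, Cover = 4*3 = 12, Housing = 4*2 = 8, Ring = 4*3 = 12.
Iteration 3: components of {Bolt,Cover,Housing,Ring} -> Hub = 12*1 = 12.
Iteration 4: no further components; recursion stops.
SUM(tot_qty) = 1 + 4 + 2 + 1 + 8 + 12 + 12 + 5 + 12 = 57.

57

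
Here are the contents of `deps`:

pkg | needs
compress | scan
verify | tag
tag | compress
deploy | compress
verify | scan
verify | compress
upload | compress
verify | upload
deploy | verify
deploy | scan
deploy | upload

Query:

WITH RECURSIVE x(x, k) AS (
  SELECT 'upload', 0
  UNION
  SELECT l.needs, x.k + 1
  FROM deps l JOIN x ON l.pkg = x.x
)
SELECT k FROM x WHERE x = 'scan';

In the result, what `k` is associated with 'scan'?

Base: (upload, k=0).
Iteration 1: edges from {upload} -> (compress, k=1).
Iteration 2: edges from {compress} -> (scan, k=2).
Iteration 3: no outgoing edges from {scan}; recursion stops.

2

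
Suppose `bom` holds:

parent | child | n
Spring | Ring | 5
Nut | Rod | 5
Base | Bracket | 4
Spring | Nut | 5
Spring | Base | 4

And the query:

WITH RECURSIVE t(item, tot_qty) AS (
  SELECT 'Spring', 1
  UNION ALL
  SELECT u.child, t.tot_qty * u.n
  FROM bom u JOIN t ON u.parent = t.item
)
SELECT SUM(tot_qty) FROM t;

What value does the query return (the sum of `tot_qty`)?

56

Base: (Spring, tot_qty=1).
Iteration 1: components of {Spring} -> Base = 1*4 = 4, Nut = 1*5 = 5, Ring = 1*5 = 5.
Iteration 2: components of {Base,Nut,Ring} -> Bracket = 4*4 = 16, Rod = 5*5 = 25.
Iteration 3: no further components; recursion stops.
SUM(tot_qty) = 1 + 5 + 5 + 4 + 25 + 16 = 56.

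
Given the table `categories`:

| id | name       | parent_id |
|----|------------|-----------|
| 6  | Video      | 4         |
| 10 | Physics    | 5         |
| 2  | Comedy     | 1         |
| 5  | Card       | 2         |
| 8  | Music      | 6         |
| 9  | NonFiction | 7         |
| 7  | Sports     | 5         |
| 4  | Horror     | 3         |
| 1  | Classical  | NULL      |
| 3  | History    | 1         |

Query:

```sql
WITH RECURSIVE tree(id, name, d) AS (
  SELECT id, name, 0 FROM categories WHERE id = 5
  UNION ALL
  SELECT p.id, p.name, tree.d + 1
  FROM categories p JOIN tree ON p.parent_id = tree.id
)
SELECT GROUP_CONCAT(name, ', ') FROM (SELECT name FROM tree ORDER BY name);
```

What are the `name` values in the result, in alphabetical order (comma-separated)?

Card, NonFiction, Physics, Sports

Base: id=5 (Card) at d 0.
Iteration 1: rows with parent_id in {5} -> Sports (id 7, d 1), Physics (id 10, d 1).
Iteration 2: rows with parent_id in {7,10} -> NonFiction (id 9, d 2).
Iteration 3: no rows with parent_id in {9}; recursion stops.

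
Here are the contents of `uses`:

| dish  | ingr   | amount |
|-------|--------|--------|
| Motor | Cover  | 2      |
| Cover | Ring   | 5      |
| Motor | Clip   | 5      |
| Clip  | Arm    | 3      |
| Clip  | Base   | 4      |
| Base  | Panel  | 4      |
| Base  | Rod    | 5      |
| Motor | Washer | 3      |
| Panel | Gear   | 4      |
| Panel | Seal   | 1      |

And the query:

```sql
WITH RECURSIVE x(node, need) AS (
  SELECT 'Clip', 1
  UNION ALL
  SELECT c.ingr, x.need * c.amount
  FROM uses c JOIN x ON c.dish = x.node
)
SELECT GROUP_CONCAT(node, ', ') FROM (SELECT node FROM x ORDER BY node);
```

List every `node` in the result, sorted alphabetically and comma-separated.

Base: (Clip, need=1).
Iteration 1: components of {Clip} -> Arm = 1*3 = 3, Base = 1*4 = 4.
Iteration 2: components of {Arm,Base} -> Panel = 4*4 = 16, Rod = 4*5 = 20.
Iteration 3: components of {Panel,Rod} -> Gear = 16*4 = 64, Seal = 16*1 = 16.
Iteration 4: no further components; recursion stops.

Arm, Base, Clip, Gear, Panel, Rod, Seal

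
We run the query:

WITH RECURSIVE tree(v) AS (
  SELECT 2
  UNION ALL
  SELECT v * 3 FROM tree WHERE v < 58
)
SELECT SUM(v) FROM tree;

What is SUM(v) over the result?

242

Base: v=2.
Iteration 1: 2 < 58 holds -> v = 2 * 3 = 6.
Iteration 2: 6 < 58 holds -> v = 6 * 3 = 18.
Iteration 3: 18 < 58 holds -> v = 18 * 3 = 54.
Iteration 4: 54 < 58 holds -> v = 54 * 3 = 162.
Iteration 5: 162 < 58 fails; recursion stops.
SUM(v) = 2 + 6 + 18 + 54 + 162 = 242.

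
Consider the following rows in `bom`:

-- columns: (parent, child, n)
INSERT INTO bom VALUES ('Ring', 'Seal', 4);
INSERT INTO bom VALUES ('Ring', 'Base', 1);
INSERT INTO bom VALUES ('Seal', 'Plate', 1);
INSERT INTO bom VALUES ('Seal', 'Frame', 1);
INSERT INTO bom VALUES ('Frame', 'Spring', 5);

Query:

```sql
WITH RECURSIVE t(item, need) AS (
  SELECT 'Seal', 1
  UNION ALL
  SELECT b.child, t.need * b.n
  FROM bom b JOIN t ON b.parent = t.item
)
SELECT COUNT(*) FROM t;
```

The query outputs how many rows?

4

Base: (Seal, need=1).
Iteration 1: components of {Seal} -> Frame = 1*1 = 1, Plate = 1*1 = 1.
Iteration 2: components of {Frame,Plate} -> Spring = 1*5 = 5.
Iteration 3: no further components; recursion stops.
Total rows emitted: 4.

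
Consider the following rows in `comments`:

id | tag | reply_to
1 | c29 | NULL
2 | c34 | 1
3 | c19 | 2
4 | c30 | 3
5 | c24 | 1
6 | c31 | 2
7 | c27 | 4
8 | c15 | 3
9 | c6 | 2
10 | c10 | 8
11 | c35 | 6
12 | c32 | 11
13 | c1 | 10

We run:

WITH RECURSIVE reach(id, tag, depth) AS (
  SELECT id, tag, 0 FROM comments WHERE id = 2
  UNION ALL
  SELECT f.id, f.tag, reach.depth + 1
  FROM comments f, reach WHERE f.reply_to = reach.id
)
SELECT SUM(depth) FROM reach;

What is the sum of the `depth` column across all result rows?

22

Base: id=2 (c34) at depth 0.
Iteration 1: rows with reply_to in {2} -> c19 (id 3, depth 1), c31 (id 6, depth 1), c6 (id 9, depth 1).
Iteration 2: rows with reply_to in {3,6,9} -> c30 (id 4, depth 2), c15 (id 8, depth 2), c35 (id 11, depth 2).
Iteration 3: rows with reply_to in {4,8,11} -> c27 (id 7, depth 3), c10 (id 10, depth 3), c32 (id 12, depth 3).
Iteration 4: rows with reply_to in {7,10,12} -> c1 (id 13, depth 4).
Iteration 5: no rows with reply_to in {13}; recursion stops.
SUM(depth) = 0 + 1 + 1 + 1 + 2 + 2 + 2 + 3 + 3 + 3 + 4 = 22.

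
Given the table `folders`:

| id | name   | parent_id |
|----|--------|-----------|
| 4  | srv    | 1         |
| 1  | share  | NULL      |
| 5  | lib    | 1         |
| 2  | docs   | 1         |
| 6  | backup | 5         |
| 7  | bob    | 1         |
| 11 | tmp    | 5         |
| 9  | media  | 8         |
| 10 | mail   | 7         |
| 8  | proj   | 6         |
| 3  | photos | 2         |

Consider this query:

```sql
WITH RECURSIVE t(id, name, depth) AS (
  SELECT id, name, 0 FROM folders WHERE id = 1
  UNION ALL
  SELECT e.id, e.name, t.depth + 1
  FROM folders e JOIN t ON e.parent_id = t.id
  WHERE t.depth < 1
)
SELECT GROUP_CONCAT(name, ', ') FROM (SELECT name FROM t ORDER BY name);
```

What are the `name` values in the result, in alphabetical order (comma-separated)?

Base: id=1 (share) at depth 0.
Iteration 1: rows with parent_id in {1} -> docs (id 2, depth 1), srv (id 4, depth 1), lib (id 5, depth 1), bob (id 7, depth 1).
Iteration 2: depth < 1 fails for all current rows; recursion stops.

bob, docs, lib, share, srv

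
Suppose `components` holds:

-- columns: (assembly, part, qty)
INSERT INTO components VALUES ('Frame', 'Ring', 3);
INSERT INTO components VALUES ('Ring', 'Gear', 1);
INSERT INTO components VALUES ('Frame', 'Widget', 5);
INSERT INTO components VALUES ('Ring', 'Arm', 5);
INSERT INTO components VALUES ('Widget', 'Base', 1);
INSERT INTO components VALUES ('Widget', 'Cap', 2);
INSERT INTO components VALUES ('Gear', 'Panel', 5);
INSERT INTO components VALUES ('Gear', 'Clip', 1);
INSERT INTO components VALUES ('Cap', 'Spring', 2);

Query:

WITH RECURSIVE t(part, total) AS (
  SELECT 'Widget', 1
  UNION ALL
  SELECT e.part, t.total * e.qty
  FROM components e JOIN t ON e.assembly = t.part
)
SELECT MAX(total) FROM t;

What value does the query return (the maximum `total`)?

4

Base: (Widget, total=1).
Iteration 1: components of {Widget} -> Base = 1*1 = 1, Cap = 1*2 = 2.
Iteration 2: components of {Base,Cap} -> Spring = 2*2 = 4.
Iteration 3: no further components; recursion stops.
total values: 1, 1, 2, 4; the maximum is 4.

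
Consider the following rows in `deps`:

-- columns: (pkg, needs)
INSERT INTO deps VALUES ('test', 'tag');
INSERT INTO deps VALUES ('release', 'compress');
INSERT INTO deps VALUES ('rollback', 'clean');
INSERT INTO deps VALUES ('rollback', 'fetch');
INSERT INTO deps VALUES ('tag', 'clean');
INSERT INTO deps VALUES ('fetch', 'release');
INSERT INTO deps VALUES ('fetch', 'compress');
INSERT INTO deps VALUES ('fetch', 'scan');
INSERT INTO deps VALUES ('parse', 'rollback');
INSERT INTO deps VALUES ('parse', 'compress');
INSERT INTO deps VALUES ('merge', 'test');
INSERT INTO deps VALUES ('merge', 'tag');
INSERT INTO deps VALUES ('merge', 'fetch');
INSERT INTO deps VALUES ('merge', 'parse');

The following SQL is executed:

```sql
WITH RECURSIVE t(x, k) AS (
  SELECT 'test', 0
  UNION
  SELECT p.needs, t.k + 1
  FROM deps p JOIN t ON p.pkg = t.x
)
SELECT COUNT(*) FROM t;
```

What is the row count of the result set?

Base: (test, k=0).
Iteration 1: edges from {test} -> (tag, k=1).
Iteration 2: edges from {tag} -> (clean, k=2).
Iteration 3: no outgoing edges from {clean}; recursion stops.
Total rows emitted: 3.

3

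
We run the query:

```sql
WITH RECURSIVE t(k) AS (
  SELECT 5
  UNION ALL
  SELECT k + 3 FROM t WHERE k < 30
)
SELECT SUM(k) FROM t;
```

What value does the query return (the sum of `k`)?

185

Base: k=5.
Iteration 1: 5 < 30 holds -> k = 5 + 3 = 8.
Iteration 2: 8 < 30 holds -> k = 8 + 3 = 11.
Iteration 3: 11 < 30 holds -> k = 11 + 3 = 14.
Iteration 4: 14 < 30 holds -> k = 14 + 3 = 17.
Iteration 5: 17 < 30 holds -> k = 17 + 3 = 20.
Iteration 6: 20 < 30 holds -> k = 20 + 3 = 23.
Iteration 7: 23 < 30 holds -> k = 23 + 3 = 26.
Iteration 8: 26 < 30 holds -> k = 26 + 3 = 29.
Iteration 9: 29 < 30 holds -> k = 29 + 3 = 32.
Iteration 10: 32 < 30 fails; recursion stops.
SUM(k) = 5 + 8 + 11 + 14 + 17 + 20 + 23 + 26 + 29 + 32 = 185.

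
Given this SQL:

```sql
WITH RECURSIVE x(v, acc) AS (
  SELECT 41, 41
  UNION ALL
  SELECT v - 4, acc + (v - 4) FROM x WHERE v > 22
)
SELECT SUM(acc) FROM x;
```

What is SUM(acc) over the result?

Base: v=41, acc=41.
Iteration 1: 41 > 22 holds -> v = 41 - 4 = 37, acc = 41 + 37 = 78.
Iteration 2: 37 > 22 holds -> v = 37 - 4 = 33, acc = 78 + 33 = 111.
Iteration 3: 33 > 22 holds -> v = 33 - 4 = 29, acc = 111 + 29 = 140.
Iteration 4: 29 > 22 holds -> v = 29 - 4 = 25, acc = 140 + 25 = 165.
Iteration 5: 25 > 22 holds -> v = 25 - 4 = 21, acc = 165 + 21 = 186.
Iteration 6: 21 > 22 fails; recursion stops.
SUM(acc) = 41 + 78 + 111 + 140 + 165 + 186 = 721.

721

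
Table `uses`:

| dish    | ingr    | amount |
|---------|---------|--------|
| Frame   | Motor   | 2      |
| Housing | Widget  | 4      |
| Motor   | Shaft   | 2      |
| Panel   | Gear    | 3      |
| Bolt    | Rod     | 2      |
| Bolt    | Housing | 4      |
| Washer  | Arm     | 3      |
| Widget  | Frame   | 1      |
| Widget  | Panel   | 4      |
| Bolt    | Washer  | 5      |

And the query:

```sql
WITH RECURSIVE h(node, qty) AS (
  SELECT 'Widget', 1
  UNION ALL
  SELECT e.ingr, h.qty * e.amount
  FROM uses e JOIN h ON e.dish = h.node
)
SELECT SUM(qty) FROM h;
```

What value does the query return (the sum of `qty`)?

24

Base: (Widget, qty=1).
Iteration 1: components of {Widget} -> Frame = 1*1 = 1, Panel = 1*4 = 4.
Iteration 2: components of {Frame,Panel} -> Gear = 4*3 = 12, Motor = 1*2 = 2.
Iteration 3: components of {Gear,Motor} -> Shaft = 2*2 = 4.
Iteration 4: no further components; recursion stops.
SUM(qty) = 1 + 1 + 4 + 2 + 12 + 4 = 24.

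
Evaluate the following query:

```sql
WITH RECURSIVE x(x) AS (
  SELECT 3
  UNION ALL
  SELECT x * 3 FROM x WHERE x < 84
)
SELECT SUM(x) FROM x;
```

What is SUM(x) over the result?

Base: x=3.
Iteration 1: 3 < 84 holds -> x = 3 * 3 = 9.
Iteration 2: 9 < 84 holds -> x = 9 * 3 = 27.
Iteration 3: 27 < 84 holds -> x = 27 * 3 = 81.
Iteration 4: 81 < 84 holds -> x = 81 * 3 = 243.
Iteration 5: 243 < 84 fails; recursion stops.
SUM(x) = 3 + 9 + 27 + 81 + 243 = 363.

363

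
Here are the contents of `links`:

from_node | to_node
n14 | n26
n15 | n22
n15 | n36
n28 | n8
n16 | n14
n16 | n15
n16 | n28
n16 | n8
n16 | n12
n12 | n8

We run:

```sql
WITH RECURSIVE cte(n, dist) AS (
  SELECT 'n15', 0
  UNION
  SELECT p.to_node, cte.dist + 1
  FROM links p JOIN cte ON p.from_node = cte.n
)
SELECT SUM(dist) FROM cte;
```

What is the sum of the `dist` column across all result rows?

Base: (n15, dist=0).
Iteration 1: edges from {n15} -> (n22, dist=1), (n36, dist=1).
Iteration 2: no outgoing edges from {n22,n36}; recursion stops.
SUM(dist) = 0 + 1 + 1 = 2.

2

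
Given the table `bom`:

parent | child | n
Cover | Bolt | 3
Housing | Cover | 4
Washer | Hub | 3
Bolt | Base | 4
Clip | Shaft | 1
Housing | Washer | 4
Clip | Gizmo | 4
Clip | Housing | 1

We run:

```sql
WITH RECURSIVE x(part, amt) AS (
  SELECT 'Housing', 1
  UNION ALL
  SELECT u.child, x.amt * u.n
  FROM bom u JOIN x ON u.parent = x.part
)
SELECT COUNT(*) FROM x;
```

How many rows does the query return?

6

Base: (Housing, amt=1).
Iteration 1: components of {Housing} -> Cover = 1*4 = 4, Washer = 1*4 = 4.
Iteration 2: components of {Cover,Washer} -> Bolt = 4*3 = 12, Hub = 4*3 = 12.
Iteration 3: components of {Bolt,Hub} -> Base = 12*4 = 48.
Iteration 4: no further components; recursion stops.
Total rows emitted: 6.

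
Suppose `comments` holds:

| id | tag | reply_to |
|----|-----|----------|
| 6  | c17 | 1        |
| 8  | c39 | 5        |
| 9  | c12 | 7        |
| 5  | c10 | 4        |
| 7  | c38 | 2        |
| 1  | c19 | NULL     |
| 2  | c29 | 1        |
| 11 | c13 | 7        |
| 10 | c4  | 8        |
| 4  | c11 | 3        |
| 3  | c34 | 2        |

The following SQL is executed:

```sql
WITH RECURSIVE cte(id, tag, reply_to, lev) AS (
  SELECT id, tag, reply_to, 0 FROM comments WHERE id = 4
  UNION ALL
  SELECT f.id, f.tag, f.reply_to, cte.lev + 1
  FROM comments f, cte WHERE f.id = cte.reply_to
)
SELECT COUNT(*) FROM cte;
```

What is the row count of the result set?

Base: id=4 (c11), reply_to=3, lev 0.
Iteration 1: join on id=3 -> c34 (id 3, reply_to=2, lev 1).
Iteration 2: join on id=2 -> c29 (id 2, reply_to=1, lev 2).
Iteration 3: join on id=1 -> c19 (id 1, reply_to=NULL, lev 3).
Iteration 4: reply_to is NULL; no match; recursion stops.
Total rows emitted: 4.

4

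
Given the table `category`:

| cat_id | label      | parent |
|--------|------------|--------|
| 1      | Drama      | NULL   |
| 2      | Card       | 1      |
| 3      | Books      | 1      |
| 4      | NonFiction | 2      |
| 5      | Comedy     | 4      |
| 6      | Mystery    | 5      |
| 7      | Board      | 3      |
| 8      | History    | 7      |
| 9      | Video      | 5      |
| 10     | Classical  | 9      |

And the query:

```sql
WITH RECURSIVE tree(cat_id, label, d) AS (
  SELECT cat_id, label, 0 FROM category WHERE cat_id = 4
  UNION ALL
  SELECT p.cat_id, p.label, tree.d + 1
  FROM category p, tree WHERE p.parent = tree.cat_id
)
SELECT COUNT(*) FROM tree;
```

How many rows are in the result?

5

Base: cat_id=4 (NonFiction) at d 0.
Iteration 1: rows with parent in {4} -> Comedy (id 5, d 1).
Iteration 2: rows with parent in {5} -> Mystery (id 6, d 2), Video (id 9, d 2).
Iteration 3: rows with parent in {6,9} -> Classical (id 10, d 3).
Iteration 4: no rows with parent in {10}; recursion stops.
Total rows emitted: 5.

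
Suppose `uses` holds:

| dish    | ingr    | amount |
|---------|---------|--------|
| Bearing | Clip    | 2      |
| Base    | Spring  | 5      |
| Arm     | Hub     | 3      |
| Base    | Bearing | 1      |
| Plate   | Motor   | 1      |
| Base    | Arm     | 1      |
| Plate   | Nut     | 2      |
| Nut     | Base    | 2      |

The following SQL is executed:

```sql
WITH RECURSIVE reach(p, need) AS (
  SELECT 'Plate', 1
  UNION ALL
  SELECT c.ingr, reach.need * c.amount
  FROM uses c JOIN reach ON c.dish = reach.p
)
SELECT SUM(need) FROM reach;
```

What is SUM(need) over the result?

Base: (Plate, need=1).
Iteration 1: components of {Plate} -> Motor = 1*1 = 1, Nut = 1*2 = 2.
Iteration 2: components of {Motor,Nut} -> Base = 2*2 = 4.
Iteration 3: components of {Base} -> Arm = 4*1 = 4, Bearing = 4*1 = 4, Spring = 4*5 = 20.
Iteration 4: components of {Arm,Bearing,Spring} -> Clip = 4*2 = 8, Hub = 4*3 = 12.
Iteration 5: no further components; recursion stops.
SUM(need) = 1 + 1 + 2 + 4 + 4 + 20 + 4 + 12 + 8 = 56.

56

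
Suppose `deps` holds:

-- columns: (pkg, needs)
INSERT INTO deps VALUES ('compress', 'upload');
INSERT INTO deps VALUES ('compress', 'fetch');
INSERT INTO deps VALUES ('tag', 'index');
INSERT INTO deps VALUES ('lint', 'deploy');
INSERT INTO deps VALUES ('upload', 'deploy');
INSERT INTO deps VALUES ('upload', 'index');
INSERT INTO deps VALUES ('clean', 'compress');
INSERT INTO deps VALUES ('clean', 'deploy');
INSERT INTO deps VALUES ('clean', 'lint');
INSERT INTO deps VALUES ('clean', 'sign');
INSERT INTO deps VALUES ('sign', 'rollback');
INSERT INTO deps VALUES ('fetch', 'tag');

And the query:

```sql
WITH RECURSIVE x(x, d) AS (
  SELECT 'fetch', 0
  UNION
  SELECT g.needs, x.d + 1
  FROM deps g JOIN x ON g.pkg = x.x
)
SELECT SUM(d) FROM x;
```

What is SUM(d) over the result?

3

Base: (fetch, d=0).
Iteration 1: edges from {fetch} -> (tag, d=1).
Iteration 2: edges from {tag} -> (index, d=2).
Iteration 3: no outgoing edges from {index}; recursion stops.
SUM(d) = 0 + 1 + 2 = 3.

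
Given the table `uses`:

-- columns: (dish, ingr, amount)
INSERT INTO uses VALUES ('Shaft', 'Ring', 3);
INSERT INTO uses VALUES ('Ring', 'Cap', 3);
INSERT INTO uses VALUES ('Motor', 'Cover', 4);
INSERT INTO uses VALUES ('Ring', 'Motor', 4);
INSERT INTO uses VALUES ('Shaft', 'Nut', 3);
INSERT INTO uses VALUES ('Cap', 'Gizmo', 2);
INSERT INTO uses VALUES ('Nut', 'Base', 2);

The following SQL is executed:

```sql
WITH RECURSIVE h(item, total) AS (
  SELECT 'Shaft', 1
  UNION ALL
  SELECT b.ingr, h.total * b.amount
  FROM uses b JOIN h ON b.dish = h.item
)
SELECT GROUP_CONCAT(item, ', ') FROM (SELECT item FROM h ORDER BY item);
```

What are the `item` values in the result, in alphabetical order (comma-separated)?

Base, Cap, Cover, Gizmo, Motor, Nut, Ring, Shaft

Base: (Shaft, total=1).
Iteration 1: components of {Shaft} -> Nut = 1*3 = 3, Ring = 1*3 = 3.
Iteration 2: components of {Nut,Ring} -> Base = 3*2 = 6, Cap = 3*3 = 9, Motor = 3*4 = 12.
Iteration 3: components of {Base,Cap,Motor} -> Cover = 12*4 = 48, Gizmo = 9*2 = 18.
Iteration 4: no further components; recursion stops.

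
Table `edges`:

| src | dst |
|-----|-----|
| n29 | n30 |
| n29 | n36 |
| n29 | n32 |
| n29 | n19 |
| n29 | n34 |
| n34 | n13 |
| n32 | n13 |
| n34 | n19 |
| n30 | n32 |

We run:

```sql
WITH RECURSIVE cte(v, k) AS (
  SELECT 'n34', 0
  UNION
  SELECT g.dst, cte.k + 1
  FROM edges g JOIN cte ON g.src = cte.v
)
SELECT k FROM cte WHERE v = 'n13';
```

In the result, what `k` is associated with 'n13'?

1

Base: (n34, k=0).
Iteration 1: edges from {n34} -> (n13, k=1), (n19, k=1).
Iteration 2: no outgoing edges from {n13,n19}; recursion stops.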